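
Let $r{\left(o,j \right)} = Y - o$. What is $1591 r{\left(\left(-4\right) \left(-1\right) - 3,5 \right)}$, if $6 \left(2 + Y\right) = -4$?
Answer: $- \frac{17501}{3} \approx -5833.7$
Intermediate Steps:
$Y = - \frac{8}{3}$ ($Y = -2 + \frac{1}{6} \left(-4\right) = -2 - \frac{2}{3} = - \frac{8}{3} \approx -2.6667$)
$r{\left(o,j \right)} = - \frac{8}{3} - o$
$1591 r{\left(\left(-4\right) \left(-1\right) - 3,5 \right)} = 1591 \left(- \frac{8}{3} - \left(\left(-4\right) \left(-1\right) - 3\right)\right) = 1591 \left(- \frac{8}{3} - \left(4 - 3\right)\right) = 1591 \left(- \frac{8}{3} - 1\right) = 1591 \left(- \frac{11}{3}\right) = - \frac{17501}{3}$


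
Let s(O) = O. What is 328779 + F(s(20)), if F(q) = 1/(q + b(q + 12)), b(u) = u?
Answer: 17096509/52 ≈ 3.2878e+5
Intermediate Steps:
F(q) = 1/(12 + 2*q) (F(q) = 1/(q + (q + 12)) = 1/(q + (12 + q)) = 1/(12 + 2*q))
328779 + F(s(20)) = 328779 + 1/(2*(6 + 20)) = 328779 + (½)/26 = 328779 + (½)*(1/26) = 328779 + 1/52 = 17096509/52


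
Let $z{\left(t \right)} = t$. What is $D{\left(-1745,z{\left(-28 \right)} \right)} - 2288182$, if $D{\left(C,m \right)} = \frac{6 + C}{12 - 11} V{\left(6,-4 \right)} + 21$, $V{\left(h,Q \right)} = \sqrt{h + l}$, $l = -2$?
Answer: $-2291639$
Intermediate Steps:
$V{\left(h,Q \right)} = \sqrt{-2 + h}$ ($V{\left(h,Q \right)} = \sqrt{h - 2} = \sqrt{-2 + h}$)
$D{\left(C,m \right)} = 33 + 2 C$ ($D{\left(C,m \right)} = \frac{6 + C}{12 - 11} \sqrt{-2 + 6} + 21 = \frac{6 + C}{1} \sqrt{4} + 21 = \left(6 + C\right) 1 \cdot 2 + 21 = \left(6 + C\right) 2 + 21 = \left(12 + 2 C\right) + 21 = 33 + 2 C$)
$D{\left(-1745,z{\left(-28 \right)} \right)} - 2288182 = \left(33 + 2 \left(-1745\right)\right) - 2288182 = \left(33 - 3490\right) - 2288182 = -3457 - 2288182 = -2291639$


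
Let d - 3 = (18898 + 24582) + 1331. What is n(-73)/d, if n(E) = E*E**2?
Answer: -389017/44814 ≈ -8.6807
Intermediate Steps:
n(E) = E**3
d = 44814 (d = 3 + ((18898 + 24582) + 1331) = 3 + (43480 + 1331) = 3 + 44811 = 44814)
n(-73)/d = (-73)**3/44814 = -389017*1/44814 = -389017/44814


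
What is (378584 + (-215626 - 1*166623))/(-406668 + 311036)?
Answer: 3665/95632 ≈ 0.038324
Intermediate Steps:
(378584 + (-215626 - 1*166623))/(-406668 + 311036) = (378584 + (-215626 - 166623))/(-95632) = (378584 - 382249)*(-1/95632) = -3665*(-1/95632) = 3665/95632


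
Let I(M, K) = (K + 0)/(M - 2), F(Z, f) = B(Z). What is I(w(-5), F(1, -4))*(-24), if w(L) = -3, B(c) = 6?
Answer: 144/5 ≈ 28.800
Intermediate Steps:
F(Z, f) = 6
I(M, K) = K/(-2 + M)
I(w(-5), F(1, -4))*(-24) = (6/(-2 - 3))*(-24) = (6/(-5))*(-24) = (6*(-⅕))*(-24) = -6/5*(-24) = 144/5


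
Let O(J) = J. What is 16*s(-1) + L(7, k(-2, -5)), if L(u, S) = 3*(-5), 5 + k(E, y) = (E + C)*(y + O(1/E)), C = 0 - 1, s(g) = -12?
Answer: -207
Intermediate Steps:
C = -1
k(E, y) = -5 + (-1 + E)*(y + 1/E) (k(E, y) = -5 + (E - 1)*(y + 1/E) = -5 + (-1 + E)*(y + 1/E))
L(u, S) = -15
16*s(-1) + L(7, k(-2, -5)) = 16*(-12) - 15 = -192 - 15 = -207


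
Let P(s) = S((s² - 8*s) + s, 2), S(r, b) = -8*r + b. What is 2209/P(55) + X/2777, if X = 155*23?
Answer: 69151277/58644686 ≈ 1.1792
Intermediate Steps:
X = 3565
S(r, b) = b - 8*r
P(s) = 2 - 8*s² + 56*s (P(s) = 2 - 8*((s² - 8*s) + s) = 2 - 8*(s² - 7*s) = 2 + (-8*s² + 56*s) = 2 - 8*s² + 56*s)
2209/P(55) + X/2777 = 2209/(2 - 8*55*(-7 + 55)) + 3565/2777 = 2209/(2 - 8*55*48) + 3565*(1/2777) = 2209/(2 - 21120) + 3565/2777 = 2209/(-21118) + 3565/2777 = 2209*(-1/21118) + 3565/2777 = -2209/21118 + 3565/2777 = 69151277/58644686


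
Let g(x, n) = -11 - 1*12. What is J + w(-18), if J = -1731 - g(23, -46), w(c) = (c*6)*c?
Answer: 236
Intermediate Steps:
g(x, n) = -23 (g(x, n) = -11 - 12 = -23)
w(c) = 6*c² (w(c) = (6*c)*c = 6*c²)
J = -1708 (J = -1731 - 1*(-23) = -1731 + 23 = -1708)
J + w(-18) = -1708 + 6*(-18)² = -1708 + 6*324 = -1708 + 1944 = 236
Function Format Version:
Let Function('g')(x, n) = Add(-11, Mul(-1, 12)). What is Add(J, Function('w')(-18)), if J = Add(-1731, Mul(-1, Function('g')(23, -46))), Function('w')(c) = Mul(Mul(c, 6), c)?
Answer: 236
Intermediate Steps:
Function('g')(x, n) = -23 (Function('g')(x, n) = Add(-11, -12) = -23)
Function('w')(c) = Mul(6, Pow(c, 2)) (Function('w')(c) = Mul(Mul(6, c), c) = Mul(6, Pow(c, 2)))
J = -1708 (J = Add(-1731, Mul(-1, -23)) = Add(-1731, 23) = -1708)
Add(J, Function('w')(-18)) = Add(-1708, Mul(6, Pow(-18, 2))) = Add(-1708, Mul(6, 324)) = Add(-1708, 1944) = 236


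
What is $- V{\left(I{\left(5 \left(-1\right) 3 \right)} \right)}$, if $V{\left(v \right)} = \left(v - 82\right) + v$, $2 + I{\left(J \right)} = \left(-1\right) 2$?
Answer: $90$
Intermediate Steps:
$I{\left(J \right)} = -4$ ($I{\left(J \right)} = -2 - 2 = -4$)
$V{\left(v \right)} = -82 + 2 v$ ($V{\left(v \right)} = \left(-82 + v\right) + v = -82 + 2 v$)
$- V{\left(I{\left(5 \left(-1\right) 3 \right)} \right)} = - (-82 + 2 \left(-4\right)) = - (-82 - 8) = \left(-1\right) \left(-90\right) = 90$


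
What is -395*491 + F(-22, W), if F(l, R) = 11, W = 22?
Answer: -193934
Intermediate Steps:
-395*491 + F(-22, W) = -395*491 + 11 = -193945 + 11 = -193934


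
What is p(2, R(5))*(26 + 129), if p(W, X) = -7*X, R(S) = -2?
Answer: 2170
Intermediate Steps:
p(2, R(5))*(26 + 129) = (-7*(-2))*(26 + 129) = 14*155 = 2170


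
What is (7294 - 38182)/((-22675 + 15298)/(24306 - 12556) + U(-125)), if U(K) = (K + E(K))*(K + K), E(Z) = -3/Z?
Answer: -362934000/367109623 ≈ -0.98863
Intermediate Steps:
U(K) = 2*K*(K - 3/K) (U(K) = (K - 3/K)*(K + K) = (K - 3/K)*(2*K) = 2*K*(K - 3/K))
(7294 - 38182)/((-22675 + 15298)/(24306 - 12556) + U(-125)) = (7294 - 38182)/((-22675 + 15298)/(24306 - 12556) + (-6 + 2*(-125)²)) = -30888/(-7377/11750 + (-6 + 2*15625)) = -30888/(-7377*1/11750 + (-6 + 31250)) = -30888/(-7377/11750 + 31244) = -30888/367109623/11750 = -30888*11750/367109623 = -362934000/367109623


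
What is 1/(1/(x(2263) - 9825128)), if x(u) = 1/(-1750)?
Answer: -17193974001/1750 ≈ -9.8251e+6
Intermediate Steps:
x(u) = -1/1750
1/(1/(x(2263) - 9825128)) = 1/(1/(-1/1750 - 9825128)) = 1/(1/(-17193974001/1750)) = 1/(-1750/17193974001) = -17193974001/1750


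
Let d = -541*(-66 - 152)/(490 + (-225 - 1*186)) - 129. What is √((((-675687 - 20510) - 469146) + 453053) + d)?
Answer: 7*I*√90548773/79 ≈ 843.16*I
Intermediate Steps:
d = 107747/79 (d = -(-117938)/(490 + (-225 - 186)) - 129 = -(-117938)/(490 - 411) - 129 = -(-117938)/79 - 129 = -541*(-218/79) - 129 = 117938/79 - 129 = 107747/79 ≈ 1363.9)
√((((-675687 - 20510) - 469146) + 453053) + d) = √((((-675687 - 20510) - 469146) + 453053) + 107747/79) = √(((-696197 - 469146) + 453053) + 107747/79) = √((-1165343 + 453053) + 107747/79) = √(-712290 + 107747/79) = √(-56163163/79) = 7*I*√90548773/79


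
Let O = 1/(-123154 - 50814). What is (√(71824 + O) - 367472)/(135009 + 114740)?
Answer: -367472/249749 + 3*√15095442120207/10862083508 ≈ -1.4703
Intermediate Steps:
O = -1/173968 (O = 1/(-173968) = -1/173968 ≈ -5.7482e-6)
(√(71824 + O) - 367472)/(135009 + 114740) = (√(71824 - 1/173968) - 367472)/(135009 + 114740) = (√(12495077631/173968) - 367472)/249749 = (3*√15095442120207/43492 - 367472)*(1/249749) = (-367472 + 3*√15095442120207/43492)*(1/249749) = -367472/249749 + 3*√15095442120207/10862083508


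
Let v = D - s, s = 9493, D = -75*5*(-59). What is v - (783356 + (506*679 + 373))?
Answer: -1114671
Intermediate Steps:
D = 22125 (D = -375*(-59) = 22125)
v = 12632 (v = 22125 - 1*9493 = 22125 - 9493 = 12632)
v - (783356 + (506*679 + 373)) = 12632 - (783356 + (506*679 + 373)) = 12632 - (783356 + (343574 + 373)) = 12632 - (783356 + 343947) = 12632 - 1*1127303 = 12632 - 1127303 = -1114671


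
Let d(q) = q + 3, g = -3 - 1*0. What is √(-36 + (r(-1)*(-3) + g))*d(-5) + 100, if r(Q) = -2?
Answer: 100 - 2*I*√33 ≈ 100.0 - 11.489*I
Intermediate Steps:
g = -3 (g = -3 + 0 = -3)
d(q) = 3 + q
√(-36 + (r(-1)*(-3) + g))*d(-5) + 100 = √(-36 + (-2*(-3) - 3))*(3 - 5) + 100 = √(-36 + (6 - 3))*(-2) + 100 = √(-36 + 3)*(-2) + 100 = √(-33)*(-2) + 100 = (I*√33)*(-2) + 100 = -2*I*√33 + 100 = 100 - 2*I*√33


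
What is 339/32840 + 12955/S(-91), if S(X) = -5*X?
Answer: 85119289/2988440 ≈ 28.483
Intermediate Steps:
339/32840 + 12955/S(-91) = 339/32840 + 12955/((-5*(-91))) = 339*(1/32840) + 12955/455 = 339/32840 + 12955*(1/455) = 339/32840 + 2591/91 = 85119289/2988440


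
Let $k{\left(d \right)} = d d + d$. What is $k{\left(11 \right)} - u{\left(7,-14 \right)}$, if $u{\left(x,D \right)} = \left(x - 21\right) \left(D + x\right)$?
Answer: $34$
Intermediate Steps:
$u{\left(x,D \right)} = \left(-21 + x\right) \left(D + x\right)$
$k{\left(d \right)} = d + d^{2}$ ($k{\left(d \right)} = d^{2} + d = d + d^{2}$)
$k{\left(11 \right)} - u{\left(7,-14 \right)} = 11 \left(1 + 11\right) - \left(7^{2} - -294 - 147 - 98\right) = 11 \cdot 12 - \left(49 + 294 - 147 - 98\right) = 132 - 98 = 34$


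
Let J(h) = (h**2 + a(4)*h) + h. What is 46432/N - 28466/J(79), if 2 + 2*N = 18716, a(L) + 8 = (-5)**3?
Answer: 460767146/39177759 ≈ 11.761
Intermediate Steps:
a(L) = -133 (a(L) = -8 + (-5)**3 = -8 - 125 = -133)
N = 9357 (N = -1 + (1/2)*18716 = -1 + 9358 = 9357)
J(h) = h**2 - 132*h (J(h) = (h**2 - 133*h) + h = h**2 - 132*h)
46432/N - 28466/J(79) = 46432/9357 - 28466*1/(79*(-132 + 79)) = 46432*(1/9357) - 28466/(79*(-53)) = 46432/9357 - 28466/(-4187) = 46432/9357 - 28466*(-1/4187) = 46432/9357 + 28466/4187 = 460767146/39177759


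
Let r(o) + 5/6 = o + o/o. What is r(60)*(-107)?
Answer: -38627/6 ≈ -6437.8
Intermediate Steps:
r(o) = ⅙ + o (r(o) = -⅚ + (o + o/o) = -⅚ + (o + 1) = -⅚ + (1 + o) = ⅙ + o)
r(60)*(-107) = (⅙ + 60)*(-107) = (361/6)*(-107) = -38627/6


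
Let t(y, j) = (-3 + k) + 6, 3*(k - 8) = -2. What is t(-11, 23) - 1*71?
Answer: -182/3 ≈ -60.667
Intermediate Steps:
k = 22/3 (k = 8 + (⅓)*(-2) = 8 - ⅔ = 22/3 ≈ 7.3333)
t(y, j) = 31/3 (t(y, j) = (-3 + 22/3) + 6 = 13/3 + 6 = 31/3)
t(-11, 23) - 1*71 = 31/3 - 1*71 = 31/3 - 71 = -182/3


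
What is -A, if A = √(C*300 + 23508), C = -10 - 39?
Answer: -2*√2202 ≈ -93.851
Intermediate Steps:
C = -49
A = 2*√2202 (A = √(-49*300 + 23508) = √(-14700 + 23508) = √8808 = 2*√2202 ≈ 93.851)
-A = -2*√2202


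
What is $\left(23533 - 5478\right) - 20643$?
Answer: $-2588$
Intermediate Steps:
$\left(23533 - 5478\right) - 20643 = 18055 - 20643 = -2588$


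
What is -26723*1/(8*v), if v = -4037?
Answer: 26723/32296 ≈ 0.82744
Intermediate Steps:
-26723*1/(8*v) = -26723/(8*(-4037)) = -26723/(-32296) = -26723*(-1/32296) = 26723/32296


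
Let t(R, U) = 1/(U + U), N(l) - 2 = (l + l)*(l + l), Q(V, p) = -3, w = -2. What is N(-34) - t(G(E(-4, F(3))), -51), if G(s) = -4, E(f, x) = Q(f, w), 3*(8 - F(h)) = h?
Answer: 471853/102 ≈ 4626.0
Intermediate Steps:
F(h) = 8 - h/3
E(f, x) = -3
N(l) = 2 + 4*l² (N(l) = 2 + (l + l)*(l + l) = 2 + (2*l)*(2*l) = 2 + 4*l²)
t(R, U) = 1/(2*U)
N(-34) - t(G(E(-4, F(3))), -51) = (2 + 4*(-34)²) - 1/(2*(-51)) = (2 + 4*1156) - (-1)/(2*51) = (2 + 4624) - 1*(-1/102) = 4626 + 1/102 = 471853/102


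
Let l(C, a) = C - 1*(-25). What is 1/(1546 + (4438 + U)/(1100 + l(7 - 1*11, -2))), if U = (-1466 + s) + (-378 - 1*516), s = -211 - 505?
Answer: 1121/1734428 ≈ 0.00064632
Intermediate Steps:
s = -716
l(C, a) = 25 + C (l(C, a) = C + 25 = 25 + C)
U = -3076 (U = (-1466 - 716) + (-378 - 1*516) = -2182 + (-378 - 516) = -2182 - 894 = -3076)
1/(1546 + (4438 + U)/(1100 + l(7 - 1*11, -2))) = 1/(1546 + (4438 - 3076)/(1100 + (25 + (7 - 1*11)))) = 1/(1546 + 1362/(1100 + (25 + (7 - 11)))) = 1/(1546 + 1362/(1100 + (25 - 4))) = 1/(1546 + 1362/(1100 + 21)) = 1/(1546 + 1362/1121) = 1/(1734428/1121) = 1121/1734428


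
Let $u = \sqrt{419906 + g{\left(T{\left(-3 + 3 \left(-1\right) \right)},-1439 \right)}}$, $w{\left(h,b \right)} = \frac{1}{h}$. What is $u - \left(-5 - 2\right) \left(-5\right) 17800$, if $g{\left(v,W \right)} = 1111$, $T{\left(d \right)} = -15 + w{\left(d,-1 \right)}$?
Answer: $-623000 + \sqrt{421017} \approx -6.2235 \cdot 10^{5}$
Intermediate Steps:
$T{\left(d \right)} = -15 + \frac{1}{d}$
$u = \sqrt{421017}$ ($u = \sqrt{419906 + 1111} = \sqrt{421017} \approx 648.86$)
$u - \left(-5 - 2\right) \left(-5\right) 17800 = \sqrt{421017} - \left(-5 - 2\right) \left(-5\right) 17800 = \sqrt{421017} - \left(-7\right) \left(-5\right) 17800 = \sqrt{421017} - 35 \cdot 17800 = \sqrt{421017} - 623000 = -623000 + \sqrt{421017}$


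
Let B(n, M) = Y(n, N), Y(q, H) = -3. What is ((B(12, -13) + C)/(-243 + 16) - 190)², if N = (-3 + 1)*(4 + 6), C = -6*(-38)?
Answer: 1879656025/51529 ≈ 36478.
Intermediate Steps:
C = 228
N = -20 (N = -2*10 = -20)
B(n, M) = -3
((B(12, -13) + C)/(-243 + 16) - 190)² = ((-3 + 228)/(-243 + 16) - 190)² = (225/(-227) - 190)² = (225*(-1/227) - 190)² = (-225/227 - 190)² = (-43355/227)² = 1879656025/51529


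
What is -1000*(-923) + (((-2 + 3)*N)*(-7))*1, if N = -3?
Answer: 923021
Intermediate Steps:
-1000*(-923) + (((-2 + 3)*N)*(-7))*1 = -1000*(-923) + (((-2 + 3)*(-3))*(-7))*1 = 923000 + ((1*(-3))*(-7))*1 = 923000 - 3*(-7)*1 = 923000 + 21*1 = 923000 + 21 = 923021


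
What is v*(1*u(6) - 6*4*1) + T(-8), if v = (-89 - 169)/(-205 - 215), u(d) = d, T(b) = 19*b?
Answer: -5707/35 ≈ -163.06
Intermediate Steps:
v = 43/70 (v = -258/(-420) = -258*(-1/420) = 43/70 ≈ 0.61429)
v*(1*u(6) - 6*4*1) + T(-8) = 43*(1*6 - 6*4*1)/70 + 19*(-8) = 43*(6 - 24)/70 - 152 = (43/70)*(-18) - 152 = -387/35 - 152 = -5707/35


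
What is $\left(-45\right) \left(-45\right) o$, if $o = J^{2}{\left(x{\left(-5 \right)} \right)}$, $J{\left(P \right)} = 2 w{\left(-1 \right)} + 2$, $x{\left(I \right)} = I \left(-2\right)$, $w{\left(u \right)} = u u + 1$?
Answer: $72900$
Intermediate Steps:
$w{\left(u \right)} = 1 + u^{2}$ ($w{\left(u \right)} = u^{2} + 1 = 1 + u^{2}$)
$x{\left(I \right)} = - 2 I$
$J{\left(P \right)} = 6$ ($J{\left(P \right)} = 2 \left(1 + \left(-1\right)^{2}\right) + 2 = 2 \left(1 + 1\right) + 2 = 2 \cdot 2 + 2 = 4 + 2 = 6$)
$o = 36$ ($o = 6^{2} = 36$)
$\left(-45\right) \left(-45\right) o = \left(-45\right) \left(-45\right) 36 = 2025 \cdot 36 = 72900$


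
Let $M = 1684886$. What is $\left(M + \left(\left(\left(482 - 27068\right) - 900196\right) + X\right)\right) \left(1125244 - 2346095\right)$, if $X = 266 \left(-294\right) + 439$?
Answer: $-830592548489$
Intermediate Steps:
$X = -77765$ ($X = -78204 + 439 = -77765$)
$\left(M + \left(\left(\left(482 - 27068\right) - 900196\right) + X\right)\right) \left(1125244 - 2346095\right) = \left(1684886 + \left(\left(\left(482 - 27068\right) - 900196\right) - 77765\right)\right) \left(1125244 - 2346095\right) = \left(1684886 + \left(\left(\left(482 - 27068\right) - 900196\right) - 77765\right)\right) \left(-1220851\right) = \left(1684886 - 1004547\right) \left(-1220851\right) = 680339 \left(-1220851\right) = -830592548489$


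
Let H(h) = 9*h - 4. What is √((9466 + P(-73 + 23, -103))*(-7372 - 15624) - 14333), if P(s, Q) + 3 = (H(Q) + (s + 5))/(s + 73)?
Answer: I*√114607665241/23 ≈ 14719.0*I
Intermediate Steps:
H(h) = -4 + 9*h
P(s, Q) = -3 + (1 + s + 9*Q)/(73 + s) (P(s, Q) = -3 + ((-4 + 9*Q) + (s + 5))/(s + 73) = -3 + ((-4 + 9*Q) + (5 + s))/(73 + s) = -3 + (1 + s + 9*Q)/(73 + s))
√((9466 + P(-73 + 23, -103))*(-7372 - 15624) - 14333) = √((9466 + (-218 - 2*(-73 + 23) + 9*(-103))/(73 + (-73 + 23)))*(-7372 - 15624) - 14333) = √((9466 + (-218 - 2*(-50) - 927)/(73 - 50))*(-22996) - 14333) = √((9466 + (-218 + 100 - 927)/23)*(-22996) - 14333) = √((9466 + (1/23)*(-1045))*(-22996) - 14333) = √((9466 - 1045/23)*(-22996) - 14333) = √((216673/23)*(-22996) - 14333) = √(-4982612308/23 - 14333) = √(-4982941967/23) = I*√114607665241/23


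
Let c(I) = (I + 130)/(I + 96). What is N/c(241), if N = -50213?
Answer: -16921781/371 ≈ -45611.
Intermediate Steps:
c(I) = (130 + I)/(96 + I)
N/c(241) = -50213*(96 + 241)/(130 + 241) = -50213/(371/337) = -50213/((1/337)*371) = -50213/371/337 = -50213*337/371 = -16921781/371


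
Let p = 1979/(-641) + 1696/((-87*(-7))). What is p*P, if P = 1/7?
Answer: -118075/2732583 ≈ -0.043210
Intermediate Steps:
P = ⅐ ≈ 0.14286
p = -118075/390369 (p = 1979*(-1/641) + 1696/609 = -1979/641 + 1696*(1/609) = -1979/641 + 1696/609 = -118075/390369 ≈ -0.30247)
p*P = -118075/390369*⅐ = -118075/2732583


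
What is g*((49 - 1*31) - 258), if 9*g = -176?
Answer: 14080/3 ≈ 4693.3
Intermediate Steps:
g = -176/9 (g = (⅑)*(-176) = -176/9 ≈ -19.556)
g*((49 - 1*31) - 258) = -176*((49 - 1*31) - 258)/9 = -176*((49 - 31) - 258)/9 = -176*(18 - 258)/9 = -176/9*(-240) = 14080/3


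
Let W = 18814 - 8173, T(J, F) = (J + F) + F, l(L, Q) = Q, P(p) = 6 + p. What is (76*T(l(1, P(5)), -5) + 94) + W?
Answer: 10811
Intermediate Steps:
T(J, F) = J + 2*F (T(J, F) = (F + J) + F = J + 2*F)
W = 10641
(76*T(l(1, P(5)), -5) + 94) + W = (76*((6 + 5) + 2*(-5)) + 94) + 10641 = (76*(11 - 10) + 94) + 10641 = (76*1 + 94) + 10641 = (76 + 94) + 10641 = 170 + 10641 = 10811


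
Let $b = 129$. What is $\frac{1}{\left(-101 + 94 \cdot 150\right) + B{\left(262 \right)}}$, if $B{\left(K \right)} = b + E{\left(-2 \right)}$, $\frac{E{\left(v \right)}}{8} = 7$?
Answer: $\frac{1}{14184} \approx 7.0502 \cdot 10^{-5}$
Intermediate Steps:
$E{\left(v \right)} = 56$ ($E{\left(v \right)} = 8 \cdot 7 = 56$)
$B{\left(K \right)} = 185$ ($B{\left(K \right)} = 129 + 56 = 185$)
$\frac{1}{\left(-101 + 94 \cdot 150\right) + B{\left(262 \right)}} = \frac{1}{\left(-101 + 94 \cdot 150\right) + 185} = \frac{1}{\left(-101 + 14100\right) + 185} = \frac{1}{13999 + 185} = \frac{1}{14184}$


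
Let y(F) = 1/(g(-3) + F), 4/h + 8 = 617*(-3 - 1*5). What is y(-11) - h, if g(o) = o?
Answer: -611/8652 ≈ -0.070619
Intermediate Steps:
h = -1/1236 (h = 4/(-8 + 617*(-3 - 1*5)) = 4/(-8 + 617*(-3 - 5)) = 4/(-8 + 617*(-8)) = 4/(-8 - 4936) = 4/(-4944) = 4*(-1/4944) = -1/1236 ≈ -0.00080906)
y(F) = 1/(-3 + F)
y(-11) - h = 1/(-3 - 11) - 1*(-1/1236) = 1/(-14) + 1/1236 = -1/14 + 1/1236 = -611/8652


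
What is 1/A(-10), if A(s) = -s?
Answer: ⅒ ≈ 0.10000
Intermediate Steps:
1/A(-10) = 1/(-1*(-10)) = 1/10 = ⅒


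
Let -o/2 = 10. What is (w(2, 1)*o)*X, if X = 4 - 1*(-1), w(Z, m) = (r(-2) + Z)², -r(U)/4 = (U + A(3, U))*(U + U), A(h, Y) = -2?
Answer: -384400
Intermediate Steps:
o = -20 (o = -2*10 = -20)
r(U) = -8*U*(-2 + U) (r(U) = -4*(U - 2)*(U + U) = -4*(-2 + U)*2*U = -8*U*(-2 + U))
w(Z, m) = (-64 + Z)² (w(Z, m) = (8*(-2)*(2 - 1*(-2)) + Z)² = (8*(-2)*(2 + 2) + Z)² = (8*(-2)*4 + Z)² = (-64 + Z)²)
X = 5 (X = 4 + 1 = 5)
(w(2, 1)*o)*X = ((-64 + 2)²*(-20))*5 = ((-62)²*(-20))*5 = (3844*(-20))*5 = -76880*5 = -384400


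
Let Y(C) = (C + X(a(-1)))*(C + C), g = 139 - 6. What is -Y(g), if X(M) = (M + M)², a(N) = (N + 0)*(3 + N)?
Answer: -39634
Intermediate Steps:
a(N) = N*(3 + N)
X(M) = 4*M² (X(M) = (2*M)² = 4*M²)
g = 133
Y(C) = 2*C*(16 + C) (Y(C) = (C + 4*(-(3 - 1))²)*(C + C) = (C + 4*(-1*2)²)*(2*C) = (C + 4*(-2)²)*(2*C) = (C + 4*4)*(2*C) = (C + 16)*(2*C) = (16 + C)*(2*C) = 2*C*(16 + C))
-Y(g) = -2*133*(16 + 133) = -2*133*149 = -1*39634 = -39634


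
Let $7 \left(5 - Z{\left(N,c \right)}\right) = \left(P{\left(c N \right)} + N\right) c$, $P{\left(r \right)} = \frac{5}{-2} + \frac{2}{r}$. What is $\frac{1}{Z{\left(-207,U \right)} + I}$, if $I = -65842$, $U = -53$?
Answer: $- \frac{2898}{195392471} \approx -1.4832 \cdot 10^{-5}$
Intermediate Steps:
$P{\left(r \right)} = - \frac{5}{2} + \frac{2}{r}$ ($P{\left(r \right)} = 5 \left(- \frac{1}{2}\right) + \frac{2}{r} = - \frac{5}{2} + \frac{2}{r}$)
$Z{\left(N,c \right)} = 5 - \frac{c \left(- \frac{5}{2} + N + \frac{2}{N c}\right)}{7}$ ($Z{\left(N,c \right)} = 5 - \frac{\left(\left(- \frac{5}{2} + \frac{2}{c N}\right) + N\right) c}{7} = 5 - \frac{\left(\left(- \frac{5}{2} + \frac{2}{N c}\right) + N\right) c}{7} = 5 - \frac{\left(- \frac{5}{2} + N + \frac{2}{N c}\right) c}{7} = 5 - \frac{c \left(- \frac{5}{2} + N + \frac{2}{N c}\right)}{7}$)
$\frac{1}{Z{\left(-207,U \right)} + I} = \frac{1}{\left(5 - \frac{2}{7 \left(-207\right)} + \frac{5}{14} \left(-53\right) - \left(- \frac{207}{7}\right) \left(-53\right)\right) - 65842} = \frac{1}{\left(5 - - \frac{2}{1449} - \frac{265}{14} - \frac{10971}{7}\right) - 65842} = \frac{1}{\left(5 + \frac{2}{1449} - \frac{265}{14} - \frac{10971}{7}\right) - 65842} = \frac{1}{- \frac{4582355}{2898} - 65842} = \frac{1}{- \frac{195392471}{2898}} = - \frac{2898}{195392471}$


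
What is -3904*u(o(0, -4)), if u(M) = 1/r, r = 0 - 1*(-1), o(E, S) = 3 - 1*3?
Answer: -3904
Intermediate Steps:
o(E, S) = 0 (o(E, S) = 3 - 3 = 0)
r = 1 (r = 0 + 1 = 1)
u(M) = 1 (u(M) = 1/1 = 1)
-3904*u(o(0, -4)) = -3904*1 = -3904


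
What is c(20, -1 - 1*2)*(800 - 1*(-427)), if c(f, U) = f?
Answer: 24540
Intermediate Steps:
c(20, -1 - 1*2)*(800 - 1*(-427)) = 20*(800 - 1*(-427)) = 20*(800 + 427) = 20*1227 = 24540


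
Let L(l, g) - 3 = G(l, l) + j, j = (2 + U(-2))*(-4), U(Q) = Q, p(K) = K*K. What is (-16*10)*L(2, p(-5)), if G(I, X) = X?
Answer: -800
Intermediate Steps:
p(K) = K²
j = 0 (j = (2 - 2)*(-4) = 0*(-4) = 0)
L(l, g) = 3 + l (L(l, g) = 3 + (l + 0) = 3 + l)
(-16*10)*L(2, p(-5)) = (-16*10)*(3 + 2) = -160*5 = -800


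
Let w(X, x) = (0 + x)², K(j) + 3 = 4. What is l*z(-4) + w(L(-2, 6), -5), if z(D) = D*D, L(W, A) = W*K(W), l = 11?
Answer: 201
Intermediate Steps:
K(j) = 1 (K(j) = -3 + 4 = 1)
L(W, A) = W (L(W, A) = W*1 = W)
z(D) = D²
w(X, x) = x²
l*z(-4) + w(L(-2, 6), -5) = 11*(-4)² + (-5)² = 11*16 + 25 = 176 + 25 = 201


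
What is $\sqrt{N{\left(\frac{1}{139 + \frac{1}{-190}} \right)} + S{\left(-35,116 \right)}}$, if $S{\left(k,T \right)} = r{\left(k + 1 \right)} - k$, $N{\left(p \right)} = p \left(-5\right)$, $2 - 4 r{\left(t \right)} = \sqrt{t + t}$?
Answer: $\frac{\sqrt{98935455702 - 1394870562 i \sqrt{17}}}{52818} \approx 5.9577 - 0.17302 i$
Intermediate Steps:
$r{\left(t \right)} = \frac{1}{2} - \frac{\sqrt{2} \sqrt{t}}{4}$ ($r{\left(t \right)} = \frac{1}{2} - \frac{\sqrt{t + t}}{4} = \frac{1}{2} - \frac{\sqrt{2 t}}{4} = \frac{1}{2} - \frac{\sqrt{2} \sqrt{t}}{4}$)
$N{\left(p \right)} = - 5 p$
$S{\left(k,T \right)} = \frac{1}{2} - k - \frac{\sqrt{2} \sqrt{1 + k}}{4}$ ($S{\left(k,T \right)} = \left(\frac{1}{2} - \frac{\sqrt{2} \sqrt{k + 1}}{4}\right) - k = \left(\frac{1}{2} - \frac{\sqrt{2} \sqrt{1 + k}}{4}\right) - k = \frac{1}{2} - k - \frac{\sqrt{2} \sqrt{1 + k}}{4}$)
$\sqrt{N{\left(\frac{1}{139 + \frac{1}{-190}} \right)} + S{\left(-35,116 \right)}} = \sqrt{- \frac{5}{139 + \frac{1}{-190}} - \left(- \frac{71}{2} + \frac{\sqrt{2 + 2 \left(-35\right)}}{4}\right)} = \sqrt{- \frac{5}{139 - \frac{1}{190}} + \left(\frac{1}{2} + 35 - \frac{\sqrt{2 - 70}}{4}\right)} = \sqrt{- \frac{5}{\frac{26409}{190}} + \left(\frac{1}{2} + 35 - \frac{\sqrt{-68}}{4}\right)} = \sqrt{\left(-5\right) \frac{190}{26409} + \left(\frac{1}{2} + 35 - \frac{2 i \sqrt{17}}{4}\right)} = \sqrt{- \frac{950}{26409} + \left(\frac{1}{2} + 35 - \frac{i \sqrt{17}}{2}\right)} = \sqrt{- \frac{950}{26409} + \left(\frac{71}{2} - \frac{i \sqrt{17}}{2}\right)} = \sqrt{\frac{1873139}{52818} - \frac{i \sqrt{17}}{2}}$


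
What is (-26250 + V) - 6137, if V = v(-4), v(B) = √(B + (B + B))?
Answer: -32387 + 2*I*√3 ≈ -32387.0 + 3.4641*I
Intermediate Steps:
v(B) = √3*√B (v(B) = √(B + 2*B) = √(3*B) = √3*√B)
V = 2*I*√3 (V = √3*√(-4) = √3*(2*I) = 2*I*√3 ≈ 3.4641*I)
(-26250 + V) - 6137 = (-26250 + 2*I*√3) - 6137 = -32387 + 2*I*√3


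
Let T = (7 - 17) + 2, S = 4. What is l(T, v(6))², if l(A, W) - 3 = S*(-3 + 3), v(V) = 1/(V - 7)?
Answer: 9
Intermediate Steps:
v(V) = 1/(-7 + V)
T = -8 (T = -10 + 2 = -8)
l(A, W) = 3 (l(A, W) = 3 + 4*(-3 + 3) = 3 + 4*0 = 3 + 0 = 3)
l(T, v(6))² = 3² = 9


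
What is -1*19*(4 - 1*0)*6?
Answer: -456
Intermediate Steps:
-1*19*(4 - 1*0)*6 = -19*(4 + 0)*6 = -19*4*6 = -19*24 = -1*456 = -456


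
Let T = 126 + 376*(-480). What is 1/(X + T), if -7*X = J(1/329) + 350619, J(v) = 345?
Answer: -7/1613442 ≈ -4.3386e-6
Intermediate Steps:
T = -180354 (T = 126 - 180480 = -180354)
X = -350964/7 (X = -(345 + 350619)/7 = -⅐*350964 = -350964/7 ≈ -50138.)
1/(X + T) = 1/(-350964/7 - 180354) = 1/(-1613442/7) = -7/1613442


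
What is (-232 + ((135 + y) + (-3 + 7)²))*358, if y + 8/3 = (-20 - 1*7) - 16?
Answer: -136040/3 ≈ -45347.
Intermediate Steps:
y = -137/3 (y = -8/3 + ((-20 - 1*7) - 16) = -8/3 + ((-20 - 7) - 16) = -8/3 + (-27 - 16) = -8/3 - 43 = -137/3 ≈ -45.667)
(-232 + ((135 + y) + (-3 + 7)²))*358 = (-232 + ((135 - 137/3) + (-3 + 7)²))*358 = (-232 + (268/3 + 4²))*358 = (-232 + (268/3 + 16))*358 = (-232 + 316/3)*358 = -380/3*358 = -136040/3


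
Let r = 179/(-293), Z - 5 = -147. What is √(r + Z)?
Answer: I*√12243005/293 ≈ 11.942*I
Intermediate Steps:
Z = -142 (Z = 5 - 147 = -142)
r = -179/293 (r = 179*(-1/293) = -179/293 ≈ -0.61092)
√(r + Z) = √(-179/293 - 142) = √(-41785/293) = I*√12243005/293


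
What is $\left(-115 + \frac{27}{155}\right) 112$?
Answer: $- \frac{1993376}{155} \approx -12860.0$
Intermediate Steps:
$\left(-115 + \frac{27}{155}\right) 112 = \left(- \frac{17798}{155}\right) 112 = - \frac{1993376}{155}$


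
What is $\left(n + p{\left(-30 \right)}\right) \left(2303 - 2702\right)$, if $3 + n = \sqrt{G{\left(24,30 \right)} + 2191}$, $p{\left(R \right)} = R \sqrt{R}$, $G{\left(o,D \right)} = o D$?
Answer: $1197 - 399 \sqrt{2911} + 11970 i \sqrt{30} \approx -20331.0 + 65562.0 i$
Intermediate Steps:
$G{\left(o,D \right)} = D o$
$p{\left(R \right)} = R^{\frac{3}{2}}$
$n = -3 + \sqrt{2911}$ ($n = -3 + \sqrt{30 \cdot 24 + 2191} = -3 + \sqrt{720 + 2191} = -3 + \sqrt{2911} \approx 50.954$)
$\left(n + p{\left(-30 \right)}\right) \left(2303 - 2702\right) = \left(\left(-3 + \sqrt{2911}\right) + \left(-30\right)^{\frac{3}{2}}\right) \left(2303 - 2702\right) = \left(\left(-3 + \sqrt{2911}\right) - 30 i \sqrt{30}\right) \left(-399\right) = \left(-3 + \sqrt{2911} - 30 i \sqrt{30}\right) \left(-399\right) = 1197 - 399 \sqrt{2911} + 11970 i \sqrt{30}$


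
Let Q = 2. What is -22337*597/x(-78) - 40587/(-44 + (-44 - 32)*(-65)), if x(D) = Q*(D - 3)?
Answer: 1208935375/14688 ≈ 82308.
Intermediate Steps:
x(D) = -6 + 2*D (x(D) = 2*(D - 3) = 2*(-3 + D) = -6 + 2*D)
-22337*597/x(-78) - 40587/(-44 + (-44 - 32)*(-65)) = -22337*597/(-6 + 2*(-78)) - 40587/(-44 + (-44 - 32)*(-65)) = -22337*597/(-6 - 156) - 40587/(-44 - 76*(-65)) = -22337/((-162*1/597)) - 40587/(-44 + 4940) = -22337/(-54/199) - 40587/4896 = -22337*(-199/54) - 40587*1/4896 = 4445063/54 - 13529/1632 = 1208935375/14688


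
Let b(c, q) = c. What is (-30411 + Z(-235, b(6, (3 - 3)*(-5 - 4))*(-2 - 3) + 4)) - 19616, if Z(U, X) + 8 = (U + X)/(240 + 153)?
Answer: -6554672/131 ≈ -50036.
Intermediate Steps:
Z(U, X) = -8 + U/393 + X/393 (Z(U, X) = -8 + (U + X)/(240 + 153) = -8 + (U + X)/393 = -8 + (U + X)*(1/393) = -8 + (U/393 + X/393) = -8 + U/393 + X/393)
(-30411 + Z(-235, b(6, (3 - 3)*(-5 - 4))*(-2 - 3) + 4)) - 19616 = (-30411 + (-8 + (1/393)*(-235) + (6*(-2 - 3) + 4)/393)) - 19616 = (-30411 + (-8 - 235/393 + (6*(-5) + 4)/393)) - 19616 = (-30411 + (-8 - 235/393 + (-30 + 4)/393)) - 19616 = (-30411 + (-8 - 235/393 + (1/393)*(-26))) - 19616 = (-30411 + (-8 - 235/393 - 26/393)) - 19616 = (-30411 - 1135/131) - 19616 = -3984976/131 - 19616 = -6554672/131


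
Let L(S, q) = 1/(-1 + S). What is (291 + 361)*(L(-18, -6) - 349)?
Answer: -4324064/19 ≈ -2.2758e+5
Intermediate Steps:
(291 + 361)*(L(-18, -6) - 349) = (291 + 361)*(1/(-1 - 18) - 349) = 652*(1/(-19) - 349) = 652*(-1/19 - 349) = 652*(-6632/19) = -4324064/19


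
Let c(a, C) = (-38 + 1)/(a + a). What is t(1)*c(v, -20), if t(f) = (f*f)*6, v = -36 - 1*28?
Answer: 111/64 ≈ 1.7344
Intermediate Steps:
v = -64 (v = -36 - 28 = -64)
t(f) = 6*f² (t(f) = f²*6 = 6*f²)
c(a, C) = -37/(2*a) (c(a, C) = -37*1/(2*a) = -37/(2*a))
t(1)*c(v, -20) = (6*1²)*(-37/2/(-64)) = (6*1)*(-37/2*(-1/64)) = 6*(37/128) = 111/64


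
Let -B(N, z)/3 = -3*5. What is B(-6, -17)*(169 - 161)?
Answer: 360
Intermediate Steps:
B(N, z) = 45 (B(N, z) = -(-9)*5 = -3*(-15) = 45)
B(-6, -17)*(169 - 161) = 45*(169 - 161) = 45*8 = 360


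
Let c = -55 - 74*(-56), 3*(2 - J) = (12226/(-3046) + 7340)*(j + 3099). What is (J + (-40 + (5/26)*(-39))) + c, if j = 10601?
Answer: -306095222297/9138 ≈ -3.3497e+7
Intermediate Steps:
J = -153066076762/4569 (J = 2 - (12226/(-3046) + 7340)*(10601 + 3099)/3 = 2 - (12226*(-1/3046) + 7340)*13700/3 = 2 - (-6113/1523 + 7340)*13700/3 = 2 - 11172707*13700/4569 = 2 - ⅓*153066085900/1523 = 2 - 153066085900/4569 = -153066076762/4569 ≈ -3.3501e+7)
c = 4089 (c = -55 + 4144 = 4089)
(J + (-40 + (5/26)*(-39))) + c = (-153066076762/4569 + (-40 + (5/26)*(-39))) + 4089 = (-153066076762/4569 + (-40 - 15/2)) + 4089 = (-153066076762/4569 - 95/2) + 4089 = -306132587579/9138 + 4089 = -306095222297/9138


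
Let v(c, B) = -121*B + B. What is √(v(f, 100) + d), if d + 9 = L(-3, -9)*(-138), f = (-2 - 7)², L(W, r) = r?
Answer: I*√10767 ≈ 103.76*I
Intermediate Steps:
f = 81 (f = (-9)² = 81)
v(c, B) = -120*B
d = 1233 (d = -9 - 9*(-138) = -9 + 1242 = 1233)
√(v(f, 100) + d) = √(-120*100 + 1233) = √(-12000 + 1233) = √(-10767) = I*√10767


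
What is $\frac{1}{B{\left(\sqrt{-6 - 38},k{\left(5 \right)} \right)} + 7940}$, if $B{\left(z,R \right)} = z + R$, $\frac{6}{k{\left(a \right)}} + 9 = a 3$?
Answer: $\frac{7941}{63059525} - \frac{2 i \sqrt{11}}{63059525} \approx 0.00012593 - 1.0519 \cdot 10^{-7} i$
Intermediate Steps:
$k{\left(a \right)} = \frac{6}{-9 + 3 a}$ ($k{\left(a \right)} = \frac{6}{-9 + a 3} = \frac{6}{-9 + 3 a}$)
$B{\left(z,R \right)} = R + z$
$\frac{1}{B{\left(\sqrt{-6 - 38},k{\left(5 \right)} \right)} + 7940} = \frac{1}{\left(\frac{2}{-3 + 5} + \sqrt{-6 - 38}\right) + 7940} = \frac{1}{\left(\frac{2}{2} + \sqrt{-44}\right) + 7940} = \frac{1}{\left(2 \cdot \frac{1}{2} + 2 i \sqrt{11}\right) + 7940} = \frac{1}{\left(1 + 2 i \sqrt{11}\right) + 7940} = \frac{1}{7941 + 2 i \sqrt{11}}$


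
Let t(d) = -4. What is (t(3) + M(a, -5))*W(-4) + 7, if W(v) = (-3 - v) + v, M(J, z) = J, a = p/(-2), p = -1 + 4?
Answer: 47/2 ≈ 23.500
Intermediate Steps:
p = 3
a = -3/2 (a = 3/(-2) = 3*(-½) = -3/2 ≈ -1.5000)
W(v) = -3
(t(3) + M(a, -5))*W(-4) + 7 = (-4 - 3/2)*(-3) + 7 = -11/2*(-3) + 7 = 33/2 + 7 = 47/2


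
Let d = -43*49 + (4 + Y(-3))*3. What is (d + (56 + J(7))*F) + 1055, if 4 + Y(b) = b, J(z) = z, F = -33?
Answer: -3140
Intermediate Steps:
Y(b) = -4 + b
d = -2116 (d = -43*49 + (4 + (-4 - 3))*3 = -2107 + (4 - 7)*3 = -2107 - 3*3 = -2107 - 9 = -2116)
(d + (56 + J(7))*F) + 1055 = (-2116 + (56 + 7)*(-33)) + 1055 = (-2116 + 63*(-33)) + 1055 = (-2116 - 2079) + 1055 = -4195 + 1055 = -3140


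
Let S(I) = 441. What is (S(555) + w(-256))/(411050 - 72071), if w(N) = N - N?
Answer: 147/112993 ≈ 0.0013010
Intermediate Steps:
w(N) = 0
(S(555) + w(-256))/(411050 - 72071) = (441 + 0)/(411050 - 72071) = 441/338979 = 441*(1/338979) = 147/112993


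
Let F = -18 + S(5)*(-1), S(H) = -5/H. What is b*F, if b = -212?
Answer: 3604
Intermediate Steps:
F = -17 (F = -18 - 5/5*(-1) = -18 - 5*⅕*(-1) = -18 - 1*(-1) = -18 + 1 = -17)
b*F = -212*(-17) = 3604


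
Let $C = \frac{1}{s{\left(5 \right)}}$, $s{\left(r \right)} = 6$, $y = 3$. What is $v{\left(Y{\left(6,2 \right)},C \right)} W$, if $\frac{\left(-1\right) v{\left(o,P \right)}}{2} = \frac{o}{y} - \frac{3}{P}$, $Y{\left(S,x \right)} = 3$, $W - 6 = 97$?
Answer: $3502$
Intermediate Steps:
$W = 103$ ($W = 6 + 97 = 103$)
$C = \frac{1}{6} \approx 0.16667$
$v{\left(o,P \right)} = \frac{6}{P} - \frac{2 o}{3}$ ($v{\left(o,P \right)} = - 2 \left(\frac{o}{3} - \frac{3}{P}\right) = - 2 \left(- \frac{3}{P} + \frac{o}{3}\right) = \frac{6}{P} - \frac{2 o}{3}$)
$v{\left(Y{\left(6,2 \right)},C \right)} W = \left(6 \frac{1}{\frac{1}{6}} - 2\right) 103 = \left(6 \cdot 6 - 2\right) 103 = \left(36 - 2\right) 103 = 34 \cdot 103 = 3502$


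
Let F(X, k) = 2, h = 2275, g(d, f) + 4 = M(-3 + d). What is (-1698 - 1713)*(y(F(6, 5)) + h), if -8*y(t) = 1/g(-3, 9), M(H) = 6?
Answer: -124156989/16 ≈ -7.7598e+6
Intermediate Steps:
g(d, f) = 2 (g(d, f) = -4 + 6 = 2)
y(t) = -1/16 (y(t) = -⅛/2 = -⅛*½ = -1/16)
(-1698 - 1713)*(y(F(6, 5)) + h) = (-1698 - 1713)*(-1/16 + 2275) = -3411*36399/16 = -124156989/16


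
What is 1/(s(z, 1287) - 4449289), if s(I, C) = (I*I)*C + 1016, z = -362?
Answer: 1/164205355 ≈ 6.0899e-9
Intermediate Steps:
s(I, C) = 1016 + C*I² (s(I, C) = I²*C + 1016 = C*I² + 1016 = 1016 + C*I²)
1/(s(z, 1287) - 4449289) = 1/((1016 + 1287*(-362)²) - 4449289) = 1/((1016 + 1287*131044) - 4449289) = 1/((1016 + 168653628) - 4449289) = 1/(168654644 - 4449289) = 1/164205355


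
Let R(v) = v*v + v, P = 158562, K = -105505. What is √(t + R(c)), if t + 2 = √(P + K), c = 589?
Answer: √(347508 + √53057) ≈ 589.69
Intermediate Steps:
R(v) = v + v² (R(v) = v² + v = v + v²)
t = -2 + √53057 (t = -2 + √(158562 - 105505) = -2 + √53057 ≈ 228.34)
√(t + R(c)) = √((-2 + √53057) + 589*(1 + 589)) = √((-2 + √53057) + 589*590) = √((-2 + √53057) + 347510) = √(347508 + √53057)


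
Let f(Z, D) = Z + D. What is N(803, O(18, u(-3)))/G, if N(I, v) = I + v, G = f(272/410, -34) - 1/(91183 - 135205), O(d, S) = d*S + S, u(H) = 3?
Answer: -7761078600/300846143 ≈ -25.797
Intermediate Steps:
O(d, S) = S + S*d (O(d, S) = S*d + S = S + S*d)
f(Z, D) = D + Z
G = -300846143/9024510 (G = (-34 + 272/410) - 1/(91183 - 135205) = (-34 + 272*(1/410)) - 1/(-44022) = (-34 + 136/205) - 1*(-1/44022) = -6834/205 + 1/44022 = -300846143/9024510 ≈ -33.337)
N(803, O(18, u(-3)))/G = (803 + 3*(1 + 18))/(-300846143/9024510) = (803 + 3*19)*(-9024510/300846143) = (803 + 57)*(-9024510/300846143) = 860*(-9024510/300846143) = -7761078600/300846143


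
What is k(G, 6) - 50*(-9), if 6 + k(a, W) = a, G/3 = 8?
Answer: 468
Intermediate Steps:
G = 24 (G = 3*8 = 24)
k(a, W) = -6 + a
k(G, 6) - 50*(-9) = (-6 + 24) - 50*(-9) = 18 + 450 = 468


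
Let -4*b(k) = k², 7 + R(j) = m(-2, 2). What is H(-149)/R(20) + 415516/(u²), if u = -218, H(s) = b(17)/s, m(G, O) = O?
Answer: 306125811/35405380 ≈ 8.6463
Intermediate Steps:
R(j) = -5 (R(j) = -7 + 2 = -5)
b(k) = -k²/4
H(s) = -289/(4*s) (H(s) = (-¼*17²)/s = (-¼*289)/s = -289/(4*s))
H(-149)/R(20) + 415516/(u²) = -289/4/(-149)/(-5) + 415516/((-218)²) = -289/4*(-1/149)*(-⅕) + 415516/47524 = (289/596)*(-⅕) + 415516*(1/47524) = -289/2980 + 103879/11881 = 306125811/35405380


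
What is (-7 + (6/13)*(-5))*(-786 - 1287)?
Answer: 250833/13 ≈ 19295.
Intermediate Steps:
(-7 + (6/13)*(-5))*(-786 - 1287) = (-7 + (6*(1/13))*(-5))*(-2073) = (-7 + (6/13)*(-5))*(-2073) = (-7 - 30/13)*(-2073) = -121/13*(-2073) = 250833/13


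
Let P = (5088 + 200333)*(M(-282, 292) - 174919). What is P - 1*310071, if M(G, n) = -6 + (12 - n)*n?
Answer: -52728799456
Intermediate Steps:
M(G, n) = -6 + n*(12 - n)
P = -52728489385 (P = (5088 + 200333)*((-6 - 1*292**2 + 12*292) - 174919) = 205421*((-6 - 1*85264 + 3504) - 174919) = 205421*((-6 - 85264 + 3504) - 174919) = 205421*(-81766 - 174919) = 205421*(-256685) = -52728489385)
P - 1*310071 = -52728489385 - 1*310071 = -52728489385 - 310071 = -52728799456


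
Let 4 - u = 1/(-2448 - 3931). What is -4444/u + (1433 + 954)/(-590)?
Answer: -16786391919/15055030 ≈ -1115.0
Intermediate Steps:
u = 25517/6379 (u = 4 - 1/(-2448 - 3931) = 4 - 1/(-6379) = 4 - 1*(-1/6379) = 4 + 1/6379 = 25517/6379 ≈ 4.0002)
-4444/u + (1433 + 954)/(-590) = -4444/25517/6379 + (1433 + 954)/(-590) = -4444*6379/25517 + 2387*(-1/590) = -28348276/25517 - 2387/590 = -16786391919/15055030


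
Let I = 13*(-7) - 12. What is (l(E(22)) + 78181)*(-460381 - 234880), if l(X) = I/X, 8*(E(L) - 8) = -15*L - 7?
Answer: -2119973651551/39 ≈ -5.4358e+10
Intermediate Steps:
I = -103 (I = -91 - 12 = -103)
E(L) = 57/8 - 15*L/8 (E(L) = 8 + (-15*L - 7)/8 = 8 + (-7 - 15*L)/8 = 8 + (-7/8 - 15*L/8) = 57/8 - 15*L/8)
l(X) = -103/X
(l(E(22)) + 78181)*(-460381 - 234880) = (-103/(57/8 - 15/8*22) + 78181)*(-460381 - 234880) = (-103/(57/8 - 165/4) + 78181)*(-695261) = (-103/(-273/8) + 78181)*(-695261) = (-103*(-8/273) + 78181)*(-695261) = (824/273 + 78181)*(-695261) = (21344237/273)*(-695261) = -2119973651551/39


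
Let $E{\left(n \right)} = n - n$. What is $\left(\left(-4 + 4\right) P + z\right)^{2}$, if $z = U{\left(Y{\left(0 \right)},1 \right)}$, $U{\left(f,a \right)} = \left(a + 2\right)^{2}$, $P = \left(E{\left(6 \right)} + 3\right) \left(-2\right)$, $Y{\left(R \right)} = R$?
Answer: $81$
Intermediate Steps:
$E{\left(n \right)} = 0$
$P = -6$ ($P = \left(0 + 3\right) \left(-2\right) = 3 \left(-2\right) = -6$)
$U{\left(f,a \right)} = \left(2 + a\right)^{2}$
$z = 9$ ($z = \left(2 + 1\right)^{2} = 3^{2} = 9$)
$\left(\left(-4 + 4\right) P + z\right)^{2} = \left(\left(-4 + 4\right) \left(-6\right) + 9\right)^{2} = \left(0 \left(-6\right) + 9\right)^{2} = \left(0 + 9\right)^{2} = 9^{2} = 81$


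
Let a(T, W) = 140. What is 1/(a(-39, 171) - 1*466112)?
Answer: -1/465972 ≈ -2.1461e-6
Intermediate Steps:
1/(a(-39, 171) - 1*466112) = 1/(140 - 1*466112) = 1/(140 - 466112) = 1/(-465972) = -1/465972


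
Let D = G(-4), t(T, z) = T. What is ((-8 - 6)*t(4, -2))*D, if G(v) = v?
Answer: 224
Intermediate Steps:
D = -4
((-8 - 6)*t(4, -2))*D = ((-8 - 6)*4)*(-4) = -14*4*(-4) = -56*(-4) = 224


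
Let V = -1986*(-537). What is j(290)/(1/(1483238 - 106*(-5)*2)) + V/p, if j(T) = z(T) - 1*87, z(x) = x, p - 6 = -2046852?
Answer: 102790045337907/341141 ≈ 3.0131e+8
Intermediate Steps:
p = -2046846 (p = 6 - 2046852 = -2046846)
j(T) = -87 + T (j(T) = T - 1*87 = T - 87 = -87 + T)
V = 1066482
j(290)/(1/(1483238 - 106*(-5)*2)) + V/p = (-87 + 290)/(1/(1483238 - 106*(-5)*2)) + 1066482/(-2046846) = 203/(1/(1483238 + 530*2)) + 1066482*(-1/2046846) = 203/(1/(1483238 + 1060)) - 177747/341141 = 203/(1/1484298) - 177747/341141 = 203*1484298 - 177747/341141 = 301312494 - 177747/341141 = 102790045337907/341141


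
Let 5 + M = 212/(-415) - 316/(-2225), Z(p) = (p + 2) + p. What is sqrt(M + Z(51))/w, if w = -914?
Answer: -9*sqrt(1661136851)/33758590 ≈ -0.010866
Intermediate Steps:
Z(p) = 2 + 2*p (Z(p) = (2 + p) + p = 2 + 2*p)
M = -991487/184675 (M = -5 + (212/(-415) - 316/(-2225)) = -5 + (212*(-1/415) - 316*(-1/2225)) = -5 + (-212/415 + 316/2225) = -5 - 68112/184675 = -991487/184675 ≈ -5.3688)
sqrt(M + Z(51))/w = sqrt(-991487/184675 + (2 + 2*51))/(-914) = sqrt(-991487/184675 + (2 + 102))*(-1/914) = sqrt(-991487/184675 + 104)*(-1/914) = sqrt(18214713/184675)*(-1/914) = (9*sqrt(1661136851)/36935)*(-1/914) = -9*sqrt(1661136851)/33758590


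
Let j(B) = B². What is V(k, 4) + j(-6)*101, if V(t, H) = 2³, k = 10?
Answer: 3644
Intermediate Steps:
V(t, H) = 8
V(k, 4) + j(-6)*101 = 8 + (-6)²*101 = 8 + 36*101 = 8 + 3636 = 3644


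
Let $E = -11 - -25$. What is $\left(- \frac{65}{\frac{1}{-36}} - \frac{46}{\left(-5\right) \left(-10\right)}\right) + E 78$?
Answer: $\frac{85777}{25} \approx 3431.1$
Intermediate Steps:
$E = 14$ ($E = -11 + 25 = 14$)
$\left(- \frac{65}{\frac{1}{-36}} - \frac{46}{\left(-5\right) \left(-10\right)}\right) + E 78 = \left(- \frac{65}{\frac{1}{-36}} - \frac{46}{\left(-5\right) \left(-10\right)}\right) + 14 \cdot 78 = \left(- \frac{65}{- \frac{1}{36}} - \frac{46}{50}\right) + 1092 = \left(\left(-65\right) \left(-36\right) - \frac{23}{25}\right) + 1092 = \left(2340 - \frac{23}{25}\right) + 1092 = \frac{58477}{25} + 1092 = \frac{85777}{25}$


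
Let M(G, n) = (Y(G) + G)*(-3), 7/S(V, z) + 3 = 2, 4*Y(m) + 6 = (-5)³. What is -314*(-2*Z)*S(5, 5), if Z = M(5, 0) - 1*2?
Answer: -357175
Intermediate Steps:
Y(m) = -131/4 (Y(m) = -3/2 + (¼)*(-5)³ = -3/2 + (¼)*(-125) = -3/2 - 125/4 = -131/4)
S(V, z) = -7 (S(V, z) = 7/(-3 + 2) = 7/(-1) = 7*(-1) = -7)
M(G, n) = 393/4 - 3*G (M(G, n) = (-131/4 + G)*(-3) = 393/4 - 3*G)
Z = 325/4 (Z = (393/4 - 3*5) - 1*2 = (393/4 - 15) - 2 = 333/4 - 2 = 325/4 ≈ 81.250)
-314*(-2*Z)*S(5, 5) = -314*(-2*325/4)*(-7) = -(-51025)*(-7) = -314*2275/2 = -357175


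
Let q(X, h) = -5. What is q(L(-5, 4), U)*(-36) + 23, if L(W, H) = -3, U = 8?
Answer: 203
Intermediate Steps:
q(L(-5, 4), U)*(-36) + 23 = -5*(-36) + 23 = 180 + 23 = 203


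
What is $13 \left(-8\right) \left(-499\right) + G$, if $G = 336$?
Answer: $52232$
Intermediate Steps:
$13 \left(-8\right) \left(-499\right) + G = 13 \left(-8\right) \left(-499\right) + 336 = \left(-104\right) \left(-499\right) + 336 = 51896 + 336 = 52232$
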